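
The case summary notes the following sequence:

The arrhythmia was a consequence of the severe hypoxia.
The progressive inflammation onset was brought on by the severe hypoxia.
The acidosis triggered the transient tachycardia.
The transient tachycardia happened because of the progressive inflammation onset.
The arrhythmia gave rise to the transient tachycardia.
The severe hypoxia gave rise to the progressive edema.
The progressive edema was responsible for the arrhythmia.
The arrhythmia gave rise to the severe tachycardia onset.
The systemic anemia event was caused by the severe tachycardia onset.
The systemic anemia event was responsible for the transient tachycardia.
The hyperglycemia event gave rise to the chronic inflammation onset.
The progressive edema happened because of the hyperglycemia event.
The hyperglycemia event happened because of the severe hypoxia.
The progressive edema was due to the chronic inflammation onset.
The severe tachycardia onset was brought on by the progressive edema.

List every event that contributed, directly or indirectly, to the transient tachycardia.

the acidosis, the arrhythmia, the chronic inflammation onset, the hyperglycemia event, the progressive edema, the progressive inflammation onset, the severe hypoxia, the severe tachycardia onset, the systemic anemia event

Immediate causes of the transient tachycardia: the acidosis, the arrhythmia, the progressive inflammation onset, the systemic anemia event.
Further upstream: the severe hypoxia, the hyperglycemia event, the chronic inflammation onset, the progressive edema, the severe tachycardia onset.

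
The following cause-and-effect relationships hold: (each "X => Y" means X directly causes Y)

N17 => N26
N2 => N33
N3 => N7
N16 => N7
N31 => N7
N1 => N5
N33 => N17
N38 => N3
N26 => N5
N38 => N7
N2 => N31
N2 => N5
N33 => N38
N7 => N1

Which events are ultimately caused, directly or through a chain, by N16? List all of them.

N1, N5, N7

Direct effects: N7.
2 steps out: N1.
3 steps out: N5.
Not reachable from it: N2, N31, N33, N38, N3, N17, N26.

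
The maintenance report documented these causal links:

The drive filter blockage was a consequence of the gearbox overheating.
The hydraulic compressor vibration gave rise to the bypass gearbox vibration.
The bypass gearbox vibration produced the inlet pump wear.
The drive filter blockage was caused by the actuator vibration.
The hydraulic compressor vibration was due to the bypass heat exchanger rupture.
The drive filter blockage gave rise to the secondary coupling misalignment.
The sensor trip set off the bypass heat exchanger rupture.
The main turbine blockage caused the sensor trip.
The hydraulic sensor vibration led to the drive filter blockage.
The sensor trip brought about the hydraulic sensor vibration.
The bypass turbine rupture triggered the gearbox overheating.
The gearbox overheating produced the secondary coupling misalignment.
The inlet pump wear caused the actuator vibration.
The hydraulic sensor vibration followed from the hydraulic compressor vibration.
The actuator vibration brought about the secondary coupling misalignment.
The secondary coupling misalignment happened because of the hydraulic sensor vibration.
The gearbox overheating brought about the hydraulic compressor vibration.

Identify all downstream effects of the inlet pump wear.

Direct effects: the actuator vibration.
2 steps out: the drive filter blockage, the secondary coupling misalignment.
Not reachable from it: the bypass turbine rupture, the main turbine blockage, the sensor trip, the bypass heat exchanger rupture, the gearbox overheating, the hydraulic compressor vibration, the bypass gearbox vibration, the hydraulic sensor vibration.

the actuator vibration, the drive filter blockage, the secondary coupling misalignment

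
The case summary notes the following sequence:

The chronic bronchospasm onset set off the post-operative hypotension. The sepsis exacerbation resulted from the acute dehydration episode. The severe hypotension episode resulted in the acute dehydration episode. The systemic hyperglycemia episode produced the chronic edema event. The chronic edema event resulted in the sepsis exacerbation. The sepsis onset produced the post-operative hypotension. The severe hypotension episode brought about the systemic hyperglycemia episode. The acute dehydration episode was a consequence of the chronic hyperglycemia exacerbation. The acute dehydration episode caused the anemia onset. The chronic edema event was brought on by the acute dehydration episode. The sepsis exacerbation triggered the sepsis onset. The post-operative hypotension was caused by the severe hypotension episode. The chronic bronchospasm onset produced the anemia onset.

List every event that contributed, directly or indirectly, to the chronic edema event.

the acute dehydration episode, the chronic hyperglycemia exacerbation, the severe hypotension episode, the systemic hyperglycemia episode

Immediate causes of the chronic edema event: the systemic hyperglycemia episode, the acute dehydration episode.
Further upstream: the chronic hyperglycemia exacerbation, the severe hypotension episode.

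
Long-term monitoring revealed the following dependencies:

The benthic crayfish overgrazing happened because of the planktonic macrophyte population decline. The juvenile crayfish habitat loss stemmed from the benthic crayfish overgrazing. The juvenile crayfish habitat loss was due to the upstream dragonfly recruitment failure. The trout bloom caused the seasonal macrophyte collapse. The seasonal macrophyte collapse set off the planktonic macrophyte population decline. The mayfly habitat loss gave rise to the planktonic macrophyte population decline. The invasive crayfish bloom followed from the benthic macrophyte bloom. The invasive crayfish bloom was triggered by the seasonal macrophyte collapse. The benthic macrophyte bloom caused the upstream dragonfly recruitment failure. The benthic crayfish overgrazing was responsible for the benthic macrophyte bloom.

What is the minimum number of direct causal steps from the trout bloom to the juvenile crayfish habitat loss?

Shortest chain: the trout bloom → the seasonal macrophyte collapse → the planktonic macrophyte population decline → the benthic crayfish overgrazing → the juvenile crayfish habitat loss.

4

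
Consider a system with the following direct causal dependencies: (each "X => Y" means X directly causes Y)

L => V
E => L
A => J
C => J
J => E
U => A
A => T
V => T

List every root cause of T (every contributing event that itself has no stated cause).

Tracing upstream from T: T ← V ← L ← E ← J ← C.
A separate upstream branch: T ← A ← U.
Each of those chain origins has no stated cause.

C, U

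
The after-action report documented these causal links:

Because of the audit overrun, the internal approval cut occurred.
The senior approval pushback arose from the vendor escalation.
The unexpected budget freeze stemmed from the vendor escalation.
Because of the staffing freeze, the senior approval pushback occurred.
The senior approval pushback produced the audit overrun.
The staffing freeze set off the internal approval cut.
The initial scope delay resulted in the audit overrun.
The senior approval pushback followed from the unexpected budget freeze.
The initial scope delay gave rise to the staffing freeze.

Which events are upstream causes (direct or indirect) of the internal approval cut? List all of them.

Immediate causes of the internal approval cut: the staffing freeze, the audit overrun.
Further upstream: the vendor escalation, the initial scope delay, the unexpected budget freeze, the senior approval pushback.

the audit overrun, the initial scope delay, the senior approval pushback, the staffing freeze, the unexpected budget freeze, the vendor escalation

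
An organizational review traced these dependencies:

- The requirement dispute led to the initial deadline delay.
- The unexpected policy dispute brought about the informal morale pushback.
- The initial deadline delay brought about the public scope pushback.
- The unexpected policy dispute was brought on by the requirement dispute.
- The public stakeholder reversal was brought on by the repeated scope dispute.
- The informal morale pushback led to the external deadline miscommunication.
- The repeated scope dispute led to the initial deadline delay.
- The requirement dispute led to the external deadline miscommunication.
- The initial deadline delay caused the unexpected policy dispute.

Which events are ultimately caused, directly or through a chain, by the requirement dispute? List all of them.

the external deadline miscommunication, the informal morale pushback, the initial deadline delay, the public scope pushback, the unexpected policy dispute

Direct effects: the initial deadline delay, the unexpected policy dispute, the external deadline miscommunication.
2 steps out: the public scope pushback, the informal morale pushback.
Not reachable from it: the repeated scope dispute, the public stakeholder reversal.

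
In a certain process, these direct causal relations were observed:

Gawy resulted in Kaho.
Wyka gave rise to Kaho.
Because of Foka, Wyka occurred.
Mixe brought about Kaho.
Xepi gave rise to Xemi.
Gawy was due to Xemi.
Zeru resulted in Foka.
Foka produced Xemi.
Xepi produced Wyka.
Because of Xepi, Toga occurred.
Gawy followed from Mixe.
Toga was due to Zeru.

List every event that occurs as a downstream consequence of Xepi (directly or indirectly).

Gawy, Kaho, Toga, Wyka, Xemi

Direct effects: Xemi, Toga, Wyka.
2 steps out: Gawy, Kaho.
Not reachable from it: Zeru, Foka, Mixe.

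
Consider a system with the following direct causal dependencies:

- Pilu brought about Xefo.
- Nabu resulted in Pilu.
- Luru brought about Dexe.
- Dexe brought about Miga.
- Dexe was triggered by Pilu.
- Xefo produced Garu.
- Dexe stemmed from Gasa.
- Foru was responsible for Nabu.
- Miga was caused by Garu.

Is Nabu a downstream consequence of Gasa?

No

Gasa leads to Dexe, Miga; Nabu is not among them.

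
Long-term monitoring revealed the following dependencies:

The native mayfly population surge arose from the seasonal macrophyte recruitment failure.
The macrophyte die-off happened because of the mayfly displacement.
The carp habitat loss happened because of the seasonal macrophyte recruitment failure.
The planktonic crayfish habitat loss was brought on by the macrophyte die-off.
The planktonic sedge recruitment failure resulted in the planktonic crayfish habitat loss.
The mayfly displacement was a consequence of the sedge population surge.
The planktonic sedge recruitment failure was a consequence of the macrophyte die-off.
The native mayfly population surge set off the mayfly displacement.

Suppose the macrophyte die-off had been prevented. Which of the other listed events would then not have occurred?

Downstream of the macrophyte die-off: the planktonic sedge recruitment failure, the planktonic crayfish habitat loss.

the planktonic crayfish habitat loss, the planktonic sedge recruitment failure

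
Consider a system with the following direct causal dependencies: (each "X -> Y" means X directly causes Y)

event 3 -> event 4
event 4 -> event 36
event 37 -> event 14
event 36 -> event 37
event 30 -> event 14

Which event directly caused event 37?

Upstream contributors include event 3, event 4, but only event 36 feeds directly into event 37.

event 36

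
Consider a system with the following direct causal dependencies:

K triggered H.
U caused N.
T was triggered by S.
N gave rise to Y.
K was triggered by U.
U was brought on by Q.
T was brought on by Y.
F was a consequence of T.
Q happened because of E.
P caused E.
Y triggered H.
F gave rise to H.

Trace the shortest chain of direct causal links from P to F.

P → E
E → Q
Q → U
U → N
N → Y
Y → T
T → F
Length: 7 steps.

P → E → Q → U → N → Y → T → F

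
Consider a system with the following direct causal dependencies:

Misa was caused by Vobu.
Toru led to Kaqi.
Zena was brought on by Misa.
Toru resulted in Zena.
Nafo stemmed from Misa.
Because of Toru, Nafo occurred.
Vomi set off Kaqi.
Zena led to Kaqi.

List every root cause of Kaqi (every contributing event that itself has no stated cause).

Tracing upstream from Kaqi: Kaqi ← Zena ← Misa ← Vobu.
A separate upstream branch: Kaqi ← Toru.
A separate upstream branch: Kaqi ← Vomi.
Each of those chain origins has no stated cause.

Toru, Vobu, Vomi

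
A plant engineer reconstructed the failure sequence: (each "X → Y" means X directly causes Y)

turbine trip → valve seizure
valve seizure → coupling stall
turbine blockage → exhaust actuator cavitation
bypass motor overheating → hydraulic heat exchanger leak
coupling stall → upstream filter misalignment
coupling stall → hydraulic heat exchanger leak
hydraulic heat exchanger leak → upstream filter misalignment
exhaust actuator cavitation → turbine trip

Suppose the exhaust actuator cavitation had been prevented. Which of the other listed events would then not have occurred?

the coupling stall, the turbine trip, the valve seizure

Downstream of the exhaust actuator cavitation: the turbine trip, the valve seizure, the coupling stall, the hydraulic heat exchanger leak, the upstream filter misalignment.
Of those, still caused via another path: the hydraulic heat exchanger leak, the upstream filter misalignment.
The remainder have no surviving cause.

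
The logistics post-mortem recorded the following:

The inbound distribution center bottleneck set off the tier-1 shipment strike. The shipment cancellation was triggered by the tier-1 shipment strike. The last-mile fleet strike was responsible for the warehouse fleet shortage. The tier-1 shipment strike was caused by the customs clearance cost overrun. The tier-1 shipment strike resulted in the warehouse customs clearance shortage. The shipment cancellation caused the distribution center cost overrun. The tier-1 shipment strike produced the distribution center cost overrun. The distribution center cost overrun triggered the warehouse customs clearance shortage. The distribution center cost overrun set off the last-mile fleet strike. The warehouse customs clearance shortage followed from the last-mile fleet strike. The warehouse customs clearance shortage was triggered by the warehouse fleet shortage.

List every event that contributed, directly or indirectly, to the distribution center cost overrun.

Immediate causes of the distribution center cost overrun: the tier-1 shipment strike, the shipment cancellation.
Further upstream: the customs clearance cost overrun, the inbound distribution center bottleneck.

the customs clearance cost overrun, the inbound distribution center bottleneck, the shipment cancellation, the tier-1 shipment strike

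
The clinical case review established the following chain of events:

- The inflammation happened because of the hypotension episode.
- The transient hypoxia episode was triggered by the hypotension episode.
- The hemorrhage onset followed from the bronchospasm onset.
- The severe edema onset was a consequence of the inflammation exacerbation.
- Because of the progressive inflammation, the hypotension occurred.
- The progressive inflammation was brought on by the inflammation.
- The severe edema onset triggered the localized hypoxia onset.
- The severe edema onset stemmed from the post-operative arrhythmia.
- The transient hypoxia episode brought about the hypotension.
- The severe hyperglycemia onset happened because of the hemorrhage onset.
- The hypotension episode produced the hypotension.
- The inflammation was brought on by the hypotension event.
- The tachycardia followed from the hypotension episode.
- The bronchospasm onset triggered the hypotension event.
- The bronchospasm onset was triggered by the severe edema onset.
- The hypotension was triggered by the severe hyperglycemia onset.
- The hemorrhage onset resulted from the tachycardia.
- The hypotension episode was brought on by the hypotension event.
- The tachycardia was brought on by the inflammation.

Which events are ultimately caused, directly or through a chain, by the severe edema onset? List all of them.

the bronchospasm onset, the hemorrhage onset, the hypotension, the hypotension episode, the hypotension event, the inflammation, the localized hypoxia onset, the progressive inflammation, the severe hyperglycemia onset, the tachycardia, the transient hypoxia episode

Direct effects: the localized hypoxia onset, the bronchospasm onset.
2 steps out: the hypotension event, the hemorrhage onset.
3 steps out: the hypotension episode, the inflammation, the severe hyperglycemia onset.
4 steps out: the tachycardia, the transient hypoxia episode, the progressive inflammation, the hypotension.
Not reachable from it: the inflammation exacerbation, the post-operative arrhythmia.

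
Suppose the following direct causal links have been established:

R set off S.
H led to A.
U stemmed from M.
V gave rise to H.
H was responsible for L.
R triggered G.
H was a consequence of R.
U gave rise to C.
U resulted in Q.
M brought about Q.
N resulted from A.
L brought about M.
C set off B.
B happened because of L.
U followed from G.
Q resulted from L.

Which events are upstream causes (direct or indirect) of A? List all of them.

Immediate cause of A: H.
Further upstream: R, V.

H, R, V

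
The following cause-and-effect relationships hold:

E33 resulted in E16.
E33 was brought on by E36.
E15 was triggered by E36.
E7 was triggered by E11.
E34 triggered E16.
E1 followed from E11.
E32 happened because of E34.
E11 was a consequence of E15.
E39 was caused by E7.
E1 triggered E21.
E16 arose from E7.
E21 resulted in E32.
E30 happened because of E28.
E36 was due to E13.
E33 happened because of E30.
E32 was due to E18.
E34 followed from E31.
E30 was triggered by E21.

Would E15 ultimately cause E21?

There is a causal chain: E15 → E11 → E1 → E21.

Yes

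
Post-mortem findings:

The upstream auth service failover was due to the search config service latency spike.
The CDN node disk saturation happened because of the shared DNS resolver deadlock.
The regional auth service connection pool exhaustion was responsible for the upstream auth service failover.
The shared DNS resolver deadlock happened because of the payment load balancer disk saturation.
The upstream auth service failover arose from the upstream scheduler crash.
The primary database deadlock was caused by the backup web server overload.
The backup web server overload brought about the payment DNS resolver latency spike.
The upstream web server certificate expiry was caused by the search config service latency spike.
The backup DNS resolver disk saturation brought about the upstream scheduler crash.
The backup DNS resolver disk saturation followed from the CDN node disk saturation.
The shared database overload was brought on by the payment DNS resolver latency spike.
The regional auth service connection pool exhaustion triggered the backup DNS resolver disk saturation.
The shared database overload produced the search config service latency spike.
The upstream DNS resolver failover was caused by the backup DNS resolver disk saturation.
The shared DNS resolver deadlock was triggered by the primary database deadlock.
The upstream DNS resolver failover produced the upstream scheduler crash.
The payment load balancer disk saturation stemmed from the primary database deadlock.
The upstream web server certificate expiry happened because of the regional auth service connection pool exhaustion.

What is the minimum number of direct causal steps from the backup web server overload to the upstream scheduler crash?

5

Shortest chain: the backup web server overload → the primary database deadlock → the shared DNS resolver deadlock → the CDN node disk saturation → the backup DNS resolver disk saturation → the upstream scheduler crash.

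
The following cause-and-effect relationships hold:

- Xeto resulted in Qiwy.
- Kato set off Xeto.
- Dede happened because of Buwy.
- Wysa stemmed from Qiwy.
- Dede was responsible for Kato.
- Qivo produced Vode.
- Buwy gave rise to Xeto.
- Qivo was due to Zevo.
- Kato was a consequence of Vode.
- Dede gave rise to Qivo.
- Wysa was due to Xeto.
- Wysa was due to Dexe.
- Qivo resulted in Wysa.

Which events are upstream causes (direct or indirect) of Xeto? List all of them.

Immediate causes of Xeto: Buwy, Kato.
Further upstream: Zevo, Dede, Qivo, Vode.

Buwy, Dede, Kato, Qivo, Vode, Zevo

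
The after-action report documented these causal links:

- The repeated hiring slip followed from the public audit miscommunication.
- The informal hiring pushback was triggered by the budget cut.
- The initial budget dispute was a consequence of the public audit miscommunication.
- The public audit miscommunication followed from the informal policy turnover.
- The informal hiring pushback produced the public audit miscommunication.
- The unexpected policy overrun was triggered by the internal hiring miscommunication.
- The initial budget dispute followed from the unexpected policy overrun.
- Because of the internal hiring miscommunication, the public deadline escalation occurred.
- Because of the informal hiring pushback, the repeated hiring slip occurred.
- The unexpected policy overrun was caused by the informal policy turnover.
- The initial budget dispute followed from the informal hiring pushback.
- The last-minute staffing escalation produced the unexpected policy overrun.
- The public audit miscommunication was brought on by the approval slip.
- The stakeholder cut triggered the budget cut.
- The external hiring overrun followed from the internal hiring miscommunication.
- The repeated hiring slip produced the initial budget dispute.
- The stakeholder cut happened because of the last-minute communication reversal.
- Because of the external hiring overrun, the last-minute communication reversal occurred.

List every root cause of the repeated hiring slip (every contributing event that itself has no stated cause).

Tracing upstream from the repeated hiring slip: the repeated hiring slip ← the informal hiring pushback ← the budget cut ← the stakeholder cut ← the last-minute communication reversal ← the external hiring overrun ← the internal hiring miscommunication.
A separate upstream branch: the repeated hiring slip ← the public audit miscommunication ← the informal policy turnover.
A separate upstream branch: the repeated hiring slip ← the public audit miscommunication ← the approval slip.
Each of those chain origins has no stated cause.

the approval slip, the informal policy turnover, the internal hiring miscommunication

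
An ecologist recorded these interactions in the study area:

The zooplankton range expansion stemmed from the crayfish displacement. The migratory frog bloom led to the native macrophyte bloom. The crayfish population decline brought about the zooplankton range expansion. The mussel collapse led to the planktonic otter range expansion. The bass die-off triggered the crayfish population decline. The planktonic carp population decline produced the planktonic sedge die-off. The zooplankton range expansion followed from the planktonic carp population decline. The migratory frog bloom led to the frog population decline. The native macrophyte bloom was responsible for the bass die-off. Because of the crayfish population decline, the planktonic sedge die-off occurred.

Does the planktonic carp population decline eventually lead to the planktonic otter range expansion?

No

The planktonic carp population decline leads to the planktonic sedge die-off, the zooplankton range expansion; the planktonic otter range expansion is not among them.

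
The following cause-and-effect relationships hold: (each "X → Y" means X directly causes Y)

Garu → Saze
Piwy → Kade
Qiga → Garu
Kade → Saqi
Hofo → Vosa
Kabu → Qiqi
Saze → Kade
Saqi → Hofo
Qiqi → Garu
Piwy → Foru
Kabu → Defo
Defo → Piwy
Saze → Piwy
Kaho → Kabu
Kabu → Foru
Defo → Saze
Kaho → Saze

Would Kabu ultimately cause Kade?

There is a causal chain: Kabu → Defo → Saze → Kade.

Yes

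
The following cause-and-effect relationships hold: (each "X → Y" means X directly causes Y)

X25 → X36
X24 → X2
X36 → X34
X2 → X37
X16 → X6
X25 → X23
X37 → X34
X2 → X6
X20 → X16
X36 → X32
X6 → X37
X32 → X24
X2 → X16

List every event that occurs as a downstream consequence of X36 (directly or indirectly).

X16, X2, X24, X32, X34, X37, X6

Direct effects: X32, X34.
2 steps out: X24.
3 steps out: X2.
4 steps out: X16, X6, X37.
Not reachable from it: X25, X23, X20.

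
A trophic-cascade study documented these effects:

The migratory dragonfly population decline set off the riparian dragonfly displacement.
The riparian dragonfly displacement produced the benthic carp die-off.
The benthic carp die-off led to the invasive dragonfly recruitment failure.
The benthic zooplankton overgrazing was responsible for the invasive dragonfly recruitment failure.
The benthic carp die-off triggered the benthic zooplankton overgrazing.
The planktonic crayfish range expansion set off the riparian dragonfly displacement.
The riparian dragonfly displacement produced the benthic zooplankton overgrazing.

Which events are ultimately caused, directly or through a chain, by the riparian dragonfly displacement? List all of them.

Direct effects: the benthic carp die-off, the benthic zooplankton overgrazing.
2 steps out: the invasive dragonfly recruitment failure.
Not reachable from it: the migratory dragonfly population decline, the planktonic crayfish range expansion.

the benthic carp die-off, the benthic zooplankton overgrazing, the invasive dragonfly recruitment failure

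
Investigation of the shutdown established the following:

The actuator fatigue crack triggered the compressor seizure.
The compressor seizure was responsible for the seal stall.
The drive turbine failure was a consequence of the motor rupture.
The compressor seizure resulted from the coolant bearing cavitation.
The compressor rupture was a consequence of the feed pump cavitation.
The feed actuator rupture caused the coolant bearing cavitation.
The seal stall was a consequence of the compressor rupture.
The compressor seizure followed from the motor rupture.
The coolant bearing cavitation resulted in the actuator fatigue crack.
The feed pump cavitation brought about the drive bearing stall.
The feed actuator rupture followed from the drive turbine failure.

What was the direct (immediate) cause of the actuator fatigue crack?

Upstream contributors include the motor rupture, the drive turbine failure, the feed actuator rupture, but only the coolant bearing cavitation feeds directly into the actuator fatigue crack.

the coolant bearing cavitation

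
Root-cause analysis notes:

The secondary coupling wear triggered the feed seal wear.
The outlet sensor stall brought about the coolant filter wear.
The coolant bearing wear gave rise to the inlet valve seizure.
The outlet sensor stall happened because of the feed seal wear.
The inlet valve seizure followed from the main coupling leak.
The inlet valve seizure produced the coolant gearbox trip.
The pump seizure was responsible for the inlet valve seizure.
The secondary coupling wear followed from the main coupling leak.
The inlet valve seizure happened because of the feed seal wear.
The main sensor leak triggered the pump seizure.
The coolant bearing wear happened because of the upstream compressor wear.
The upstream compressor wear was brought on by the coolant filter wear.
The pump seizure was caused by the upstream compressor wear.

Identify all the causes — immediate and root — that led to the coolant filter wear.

the feed seal wear, the main coupling leak, the outlet sensor stall, the secondary coupling wear

Immediate cause of the coolant filter wear: the outlet sensor stall.
Further upstream: the main coupling leak, the secondary coupling wear, the feed seal wear.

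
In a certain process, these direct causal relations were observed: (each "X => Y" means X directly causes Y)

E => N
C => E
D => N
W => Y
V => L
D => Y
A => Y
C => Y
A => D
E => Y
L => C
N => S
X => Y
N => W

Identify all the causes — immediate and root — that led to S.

Immediate cause of S: N.
Further upstream: V, L, A, C, E, D.

A, C, D, E, L, N, V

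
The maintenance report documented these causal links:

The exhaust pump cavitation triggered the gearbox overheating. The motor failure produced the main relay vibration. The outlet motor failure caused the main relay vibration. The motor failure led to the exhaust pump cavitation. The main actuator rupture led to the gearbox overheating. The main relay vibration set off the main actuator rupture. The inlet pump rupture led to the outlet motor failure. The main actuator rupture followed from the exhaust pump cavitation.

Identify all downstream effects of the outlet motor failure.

Direct effects: the main relay vibration.
2 steps out: the main actuator rupture.
3 steps out: the gearbox overheating.
Not reachable from it: the inlet pump rupture, the motor failure, the exhaust pump cavitation.

the gearbox overheating, the main actuator rupture, the main relay vibration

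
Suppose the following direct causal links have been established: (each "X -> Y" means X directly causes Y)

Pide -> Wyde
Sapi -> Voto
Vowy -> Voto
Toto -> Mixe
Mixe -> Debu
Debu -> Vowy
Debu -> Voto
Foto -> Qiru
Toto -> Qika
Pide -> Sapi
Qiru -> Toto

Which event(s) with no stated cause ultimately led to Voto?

Tracing upstream from Voto: Voto ← Sapi ← Pide.
A separate upstream branch: Voto ← Debu ← Mixe ← Toto ← Qiru ← Foto.
Each of those chain origins has no stated cause.

Foto, Pide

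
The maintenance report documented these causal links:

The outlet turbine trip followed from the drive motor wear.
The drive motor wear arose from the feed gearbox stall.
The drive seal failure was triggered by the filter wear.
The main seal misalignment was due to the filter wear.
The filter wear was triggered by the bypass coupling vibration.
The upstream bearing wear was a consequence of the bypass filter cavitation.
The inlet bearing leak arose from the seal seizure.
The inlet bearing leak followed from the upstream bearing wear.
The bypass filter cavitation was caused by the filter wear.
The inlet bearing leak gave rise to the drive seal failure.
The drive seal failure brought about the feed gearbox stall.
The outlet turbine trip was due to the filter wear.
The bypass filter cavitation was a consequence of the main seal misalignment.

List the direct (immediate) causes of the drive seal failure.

Upstream contributors include the bypass coupling vibration, the main seal misalignment, the bypass filter cavitation, the upstream bearing wear, the seal seizure, but only the filter wear, the inlet bearing leak feed directly into the drive seal failure.

the filter wear, the inlet bearing leak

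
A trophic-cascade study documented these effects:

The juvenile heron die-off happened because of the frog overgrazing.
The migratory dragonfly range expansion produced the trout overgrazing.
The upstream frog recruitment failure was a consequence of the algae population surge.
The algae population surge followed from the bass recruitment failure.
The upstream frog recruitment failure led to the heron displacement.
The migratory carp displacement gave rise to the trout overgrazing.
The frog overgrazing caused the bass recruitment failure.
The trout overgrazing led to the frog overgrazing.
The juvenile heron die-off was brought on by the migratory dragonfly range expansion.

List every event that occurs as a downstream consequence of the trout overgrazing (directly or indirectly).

the algae population surge, the bass recruitment failure, the frog overgrazing, the heron displacement, the juvenile heron die-off, the upstream frog recruitment failure

Direct effects: the frog overgrazing.
2 steps out: the bass recruitment failure, the juvenile heron die-off.
3 steps out: the algae population surge.
4 steps out: the upstream frog recruitment failure.
5 steps out: the heron displacement.
Not reachable from it: the migratory dragonfly range expansion, the migratory carp displacement.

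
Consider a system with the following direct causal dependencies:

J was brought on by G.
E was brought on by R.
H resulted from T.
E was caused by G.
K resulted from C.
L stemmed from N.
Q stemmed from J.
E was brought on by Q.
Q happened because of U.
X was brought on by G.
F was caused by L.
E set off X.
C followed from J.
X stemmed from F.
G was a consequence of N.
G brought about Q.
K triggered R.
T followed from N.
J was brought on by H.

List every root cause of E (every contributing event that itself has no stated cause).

N, U

Tracing upstream from E: E ← G ← N.
A separate upstream branch: E ← Q ← U.
Each of those chain origins has no stated cause.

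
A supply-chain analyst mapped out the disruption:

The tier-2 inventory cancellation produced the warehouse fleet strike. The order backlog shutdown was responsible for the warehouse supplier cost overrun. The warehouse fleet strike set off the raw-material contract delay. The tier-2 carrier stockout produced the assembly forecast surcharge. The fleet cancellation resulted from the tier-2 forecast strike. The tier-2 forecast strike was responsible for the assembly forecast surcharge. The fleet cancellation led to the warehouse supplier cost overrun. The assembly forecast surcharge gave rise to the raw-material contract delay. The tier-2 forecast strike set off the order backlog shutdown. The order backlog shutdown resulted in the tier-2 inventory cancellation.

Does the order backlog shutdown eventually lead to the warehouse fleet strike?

There is a causal chain: the order backlog shutdown → the tier-2 inventory cancellation → the warehouse fleet strike.

Yes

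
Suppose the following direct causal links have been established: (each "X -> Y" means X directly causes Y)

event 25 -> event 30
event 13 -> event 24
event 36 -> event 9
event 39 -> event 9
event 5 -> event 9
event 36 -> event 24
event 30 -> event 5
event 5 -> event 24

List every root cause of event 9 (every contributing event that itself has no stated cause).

Tracing upstream from event 9: event 9 ← event 5 ← event 30 ← event 25.
A separate upstream branch: event 9 ← event 36.
A separate upstream branch: event 9 ← event 39.
Each of those chain origins has no stated cause.

event 25, event 36, event 39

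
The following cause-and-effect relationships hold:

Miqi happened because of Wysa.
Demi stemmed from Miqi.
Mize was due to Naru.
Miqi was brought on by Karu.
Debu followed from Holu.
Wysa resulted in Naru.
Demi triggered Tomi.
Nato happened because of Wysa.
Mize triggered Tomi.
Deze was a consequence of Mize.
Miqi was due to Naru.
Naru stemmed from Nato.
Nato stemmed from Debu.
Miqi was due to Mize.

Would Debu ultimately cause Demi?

There is a causal chain: Debu → Nato → Naru → Miqi → Demi.

Yes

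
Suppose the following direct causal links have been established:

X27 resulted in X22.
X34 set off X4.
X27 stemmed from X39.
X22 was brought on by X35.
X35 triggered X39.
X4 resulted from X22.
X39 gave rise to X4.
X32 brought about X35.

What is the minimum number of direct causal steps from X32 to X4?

Shortest chain: X32 → X35 → X39 → X4.

3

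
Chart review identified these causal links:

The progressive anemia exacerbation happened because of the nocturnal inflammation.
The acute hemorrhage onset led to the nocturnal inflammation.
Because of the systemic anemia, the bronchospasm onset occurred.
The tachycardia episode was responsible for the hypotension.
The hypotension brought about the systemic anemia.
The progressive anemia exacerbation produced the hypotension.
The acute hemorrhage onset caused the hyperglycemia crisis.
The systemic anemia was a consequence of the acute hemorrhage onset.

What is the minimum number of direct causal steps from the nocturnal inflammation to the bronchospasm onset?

4

Shortest chain: the nocturnal inflammation → the progressive anemia exacerbation → the hypotension → the systemic anemia → the bronchospasm onset.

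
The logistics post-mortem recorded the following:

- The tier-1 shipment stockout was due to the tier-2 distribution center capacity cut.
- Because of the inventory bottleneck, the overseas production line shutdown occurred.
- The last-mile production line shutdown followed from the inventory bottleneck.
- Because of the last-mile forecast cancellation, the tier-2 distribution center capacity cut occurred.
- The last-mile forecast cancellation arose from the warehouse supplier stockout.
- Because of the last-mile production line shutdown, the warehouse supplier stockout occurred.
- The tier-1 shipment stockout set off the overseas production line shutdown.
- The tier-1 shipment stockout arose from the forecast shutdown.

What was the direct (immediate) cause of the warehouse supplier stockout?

Upstream contributors include the inventory bottleneck, but only the last-mile production line shutdown feeds directly into the warehouse supplier stockout.

the last-mile production line shutdown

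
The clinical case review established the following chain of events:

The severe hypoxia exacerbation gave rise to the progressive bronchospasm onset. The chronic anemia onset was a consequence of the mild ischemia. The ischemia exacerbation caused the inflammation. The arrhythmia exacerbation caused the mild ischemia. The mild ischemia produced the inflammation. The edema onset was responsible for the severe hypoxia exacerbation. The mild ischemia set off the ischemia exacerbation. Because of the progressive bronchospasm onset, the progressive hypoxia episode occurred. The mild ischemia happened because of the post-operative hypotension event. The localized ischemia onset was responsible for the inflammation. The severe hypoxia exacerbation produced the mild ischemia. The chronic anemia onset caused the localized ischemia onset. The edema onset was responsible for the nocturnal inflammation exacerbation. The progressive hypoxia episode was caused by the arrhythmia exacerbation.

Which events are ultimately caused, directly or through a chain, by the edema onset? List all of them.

the chronic anemia onset, the inflammation, the ischemia exacerbation, the localized ischemia onset, the mild ischemia, the nocturnal inflammation exacerbation, the progressive bronchospasm onset, the progressive hypoxia episode, the severe hypoxia exacerbation

Direct effects: the severe hypoxia exacerbation, the nocturnal inflammation exacerbation.
2 steps out: the progressive bronchospasm onset, the mild ischemia.
3 steps out: the chronic anemia onset, the ischemia exacerbation, the progressive hypoxia episode, the inflammation.
4 steps out: the localized ischemia onset.
Not reachable from it: the arrhythmia exacerbation, the post-operative hypotension event.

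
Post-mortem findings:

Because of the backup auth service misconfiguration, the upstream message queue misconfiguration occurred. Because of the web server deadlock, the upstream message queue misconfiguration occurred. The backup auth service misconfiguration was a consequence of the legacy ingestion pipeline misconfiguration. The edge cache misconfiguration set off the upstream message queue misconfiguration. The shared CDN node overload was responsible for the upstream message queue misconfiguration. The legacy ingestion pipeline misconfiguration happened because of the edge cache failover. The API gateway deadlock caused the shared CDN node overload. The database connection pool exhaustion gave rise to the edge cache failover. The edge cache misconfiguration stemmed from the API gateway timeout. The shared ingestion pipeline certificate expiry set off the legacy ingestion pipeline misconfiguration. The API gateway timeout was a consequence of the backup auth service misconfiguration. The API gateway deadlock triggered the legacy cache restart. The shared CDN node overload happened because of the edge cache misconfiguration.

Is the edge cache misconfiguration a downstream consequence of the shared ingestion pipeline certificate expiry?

There is a causal chain: the shared ingestion pipeline certificate expiry → the legacy ingestion pipeline misconfiguration → the backup auth service misconfiguration → the API gateway timeout → the edge cache misconfiguration.

Yes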